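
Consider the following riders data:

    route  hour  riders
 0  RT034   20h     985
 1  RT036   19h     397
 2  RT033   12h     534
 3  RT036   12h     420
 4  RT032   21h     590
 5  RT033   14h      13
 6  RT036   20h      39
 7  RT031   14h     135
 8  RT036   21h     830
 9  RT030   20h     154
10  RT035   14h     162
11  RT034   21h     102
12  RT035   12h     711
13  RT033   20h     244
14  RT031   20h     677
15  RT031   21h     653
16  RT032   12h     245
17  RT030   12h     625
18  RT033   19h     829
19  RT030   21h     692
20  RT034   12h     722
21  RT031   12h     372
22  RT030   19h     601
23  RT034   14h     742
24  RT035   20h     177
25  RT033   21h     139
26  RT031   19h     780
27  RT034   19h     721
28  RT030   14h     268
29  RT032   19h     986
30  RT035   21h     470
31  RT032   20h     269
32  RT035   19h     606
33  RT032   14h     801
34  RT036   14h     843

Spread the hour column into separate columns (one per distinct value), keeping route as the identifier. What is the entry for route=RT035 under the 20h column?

177

Wide layout: rows indexed by route, columns are the 5 distinct hour values (20h, 19h, 12h, 21h, 14h).
Cell (route=RT035, hour=20h) draws from the long row where route=RT035 and hour=20h, which has riders=177.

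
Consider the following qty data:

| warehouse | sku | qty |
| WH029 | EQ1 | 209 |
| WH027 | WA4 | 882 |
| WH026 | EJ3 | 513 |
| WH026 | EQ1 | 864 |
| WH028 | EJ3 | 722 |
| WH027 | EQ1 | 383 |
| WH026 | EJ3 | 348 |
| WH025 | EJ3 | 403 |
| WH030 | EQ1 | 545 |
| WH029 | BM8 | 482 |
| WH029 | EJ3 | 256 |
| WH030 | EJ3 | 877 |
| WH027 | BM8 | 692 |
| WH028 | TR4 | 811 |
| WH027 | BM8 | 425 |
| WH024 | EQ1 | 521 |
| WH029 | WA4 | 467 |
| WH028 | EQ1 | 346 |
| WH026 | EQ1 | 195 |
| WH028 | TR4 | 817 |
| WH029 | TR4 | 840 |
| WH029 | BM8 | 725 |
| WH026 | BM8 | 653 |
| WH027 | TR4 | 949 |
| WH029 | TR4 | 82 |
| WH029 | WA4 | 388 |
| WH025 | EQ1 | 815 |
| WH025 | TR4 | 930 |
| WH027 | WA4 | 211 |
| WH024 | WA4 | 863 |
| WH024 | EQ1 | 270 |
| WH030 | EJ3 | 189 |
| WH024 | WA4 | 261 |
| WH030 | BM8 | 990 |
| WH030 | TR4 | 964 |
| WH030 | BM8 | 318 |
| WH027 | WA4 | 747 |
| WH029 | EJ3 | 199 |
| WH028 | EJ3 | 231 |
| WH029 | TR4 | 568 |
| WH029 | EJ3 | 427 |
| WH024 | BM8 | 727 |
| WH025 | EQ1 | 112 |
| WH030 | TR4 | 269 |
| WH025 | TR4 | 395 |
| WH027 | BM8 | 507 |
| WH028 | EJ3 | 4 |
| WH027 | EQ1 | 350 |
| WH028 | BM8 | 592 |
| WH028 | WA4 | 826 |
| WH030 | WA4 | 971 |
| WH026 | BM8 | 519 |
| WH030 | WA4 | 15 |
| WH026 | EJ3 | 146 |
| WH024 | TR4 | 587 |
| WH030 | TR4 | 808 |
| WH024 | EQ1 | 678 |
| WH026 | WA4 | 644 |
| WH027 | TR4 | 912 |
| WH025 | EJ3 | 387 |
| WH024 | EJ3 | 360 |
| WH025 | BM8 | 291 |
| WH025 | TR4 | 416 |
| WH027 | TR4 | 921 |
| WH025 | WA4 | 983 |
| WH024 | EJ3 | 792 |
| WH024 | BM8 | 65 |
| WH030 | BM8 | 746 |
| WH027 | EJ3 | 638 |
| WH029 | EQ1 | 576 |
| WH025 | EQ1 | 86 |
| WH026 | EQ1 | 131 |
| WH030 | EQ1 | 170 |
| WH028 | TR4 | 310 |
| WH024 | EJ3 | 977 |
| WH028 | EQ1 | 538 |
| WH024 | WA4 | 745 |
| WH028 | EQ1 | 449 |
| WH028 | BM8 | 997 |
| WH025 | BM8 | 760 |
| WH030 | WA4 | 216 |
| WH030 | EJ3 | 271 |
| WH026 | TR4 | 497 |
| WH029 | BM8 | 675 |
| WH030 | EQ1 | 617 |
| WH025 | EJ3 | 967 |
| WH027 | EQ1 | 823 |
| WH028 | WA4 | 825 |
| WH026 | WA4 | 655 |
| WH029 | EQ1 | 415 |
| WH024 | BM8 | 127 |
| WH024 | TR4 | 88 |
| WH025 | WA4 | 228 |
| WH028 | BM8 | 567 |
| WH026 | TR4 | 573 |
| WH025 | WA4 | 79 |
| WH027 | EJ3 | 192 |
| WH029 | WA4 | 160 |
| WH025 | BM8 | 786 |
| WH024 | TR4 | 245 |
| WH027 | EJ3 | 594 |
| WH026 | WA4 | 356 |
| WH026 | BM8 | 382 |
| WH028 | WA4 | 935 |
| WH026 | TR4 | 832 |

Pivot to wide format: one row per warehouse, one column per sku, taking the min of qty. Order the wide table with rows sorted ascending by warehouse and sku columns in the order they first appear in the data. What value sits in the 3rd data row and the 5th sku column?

With rows sorted ascending by warehouse, row 3 is warehouse=WH026. sku columns in first-appearance order: EQ1, WA4, EJ3, BM8, TR4; column 5 is TR4.
Long rows with warehouse=WH026, sku=TR4: min(497, 573, 832) = 497.

497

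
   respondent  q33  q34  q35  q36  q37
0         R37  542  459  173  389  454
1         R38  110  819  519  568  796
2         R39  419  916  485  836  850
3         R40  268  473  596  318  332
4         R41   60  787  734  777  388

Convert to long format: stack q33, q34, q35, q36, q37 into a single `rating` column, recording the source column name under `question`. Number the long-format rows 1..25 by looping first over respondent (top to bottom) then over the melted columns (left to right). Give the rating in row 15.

850

25 rows total (5 × 5). Row 15: index ⌊(15-1)/5⌋ = 2 into respondent → R39; (15-1) mod 5 = 4 into the melted columns → q37.
So row 15 is (R39, q37, 850); rating = 850.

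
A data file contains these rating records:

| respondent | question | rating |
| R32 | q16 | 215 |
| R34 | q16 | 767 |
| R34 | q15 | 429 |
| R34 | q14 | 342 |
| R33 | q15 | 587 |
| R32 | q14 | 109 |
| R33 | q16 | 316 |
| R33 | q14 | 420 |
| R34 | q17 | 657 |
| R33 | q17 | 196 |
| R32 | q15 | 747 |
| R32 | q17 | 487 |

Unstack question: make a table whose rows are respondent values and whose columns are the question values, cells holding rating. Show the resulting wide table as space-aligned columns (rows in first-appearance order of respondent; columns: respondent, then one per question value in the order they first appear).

Columns: respondent plus the 4 distinct question values (q16, q15, q14, q17).
For example, row R32 column q16 takes rating=215 from the long row (R32, q16).

respondent  q16  q15  q14  q17
R32         215  747  109  487
R34         767  429  342  657
R33         316  587  420  196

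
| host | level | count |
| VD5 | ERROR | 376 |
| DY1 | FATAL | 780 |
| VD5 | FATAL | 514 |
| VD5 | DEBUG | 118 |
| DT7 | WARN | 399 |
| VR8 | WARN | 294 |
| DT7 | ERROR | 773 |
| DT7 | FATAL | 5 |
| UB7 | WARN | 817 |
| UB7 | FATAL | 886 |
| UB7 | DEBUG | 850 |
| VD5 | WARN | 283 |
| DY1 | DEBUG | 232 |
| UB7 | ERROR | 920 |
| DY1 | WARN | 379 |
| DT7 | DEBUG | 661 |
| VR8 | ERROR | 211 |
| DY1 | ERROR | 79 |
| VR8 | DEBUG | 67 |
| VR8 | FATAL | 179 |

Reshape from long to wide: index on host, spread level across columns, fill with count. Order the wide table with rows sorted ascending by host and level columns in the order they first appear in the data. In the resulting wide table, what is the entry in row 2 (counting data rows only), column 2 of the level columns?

With rows sorted ascending by host, row 2 is host=DY1. level columns in first-appearance order: ERROR, FATAL, DEBUG, WARN; column 2 is FATAL.
Long rows with host=DY1, level=FATAL: count = 780.

780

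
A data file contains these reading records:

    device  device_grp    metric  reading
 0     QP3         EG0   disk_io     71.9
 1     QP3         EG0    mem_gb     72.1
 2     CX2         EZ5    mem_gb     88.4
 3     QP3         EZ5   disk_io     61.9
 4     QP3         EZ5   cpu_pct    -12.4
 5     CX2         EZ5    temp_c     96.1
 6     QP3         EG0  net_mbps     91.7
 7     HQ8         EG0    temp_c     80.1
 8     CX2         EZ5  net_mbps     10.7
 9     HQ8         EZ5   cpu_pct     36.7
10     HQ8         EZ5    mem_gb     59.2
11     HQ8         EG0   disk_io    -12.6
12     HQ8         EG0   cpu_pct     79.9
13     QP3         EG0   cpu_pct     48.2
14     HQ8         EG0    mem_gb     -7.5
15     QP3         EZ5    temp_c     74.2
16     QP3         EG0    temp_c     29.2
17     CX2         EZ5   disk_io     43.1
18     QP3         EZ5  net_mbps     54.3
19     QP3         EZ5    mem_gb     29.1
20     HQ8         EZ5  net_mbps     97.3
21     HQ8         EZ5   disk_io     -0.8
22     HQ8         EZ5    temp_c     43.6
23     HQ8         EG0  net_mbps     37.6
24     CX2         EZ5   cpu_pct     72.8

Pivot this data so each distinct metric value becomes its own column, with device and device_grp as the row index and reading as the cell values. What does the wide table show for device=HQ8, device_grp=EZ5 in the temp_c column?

43.6

Wide layout: rows indexed by device and device_grp, columns are the 5 distinct metric values (disk_io, mem_gb, cpu_pct, temp_c, net_mbps).
Cell (device=HQ8, device_grp=EZ5, metric=temp_c) draws from the long row where device=HQ8, device_grp=EZ5 and metric=temp_c, which has reading=43.6.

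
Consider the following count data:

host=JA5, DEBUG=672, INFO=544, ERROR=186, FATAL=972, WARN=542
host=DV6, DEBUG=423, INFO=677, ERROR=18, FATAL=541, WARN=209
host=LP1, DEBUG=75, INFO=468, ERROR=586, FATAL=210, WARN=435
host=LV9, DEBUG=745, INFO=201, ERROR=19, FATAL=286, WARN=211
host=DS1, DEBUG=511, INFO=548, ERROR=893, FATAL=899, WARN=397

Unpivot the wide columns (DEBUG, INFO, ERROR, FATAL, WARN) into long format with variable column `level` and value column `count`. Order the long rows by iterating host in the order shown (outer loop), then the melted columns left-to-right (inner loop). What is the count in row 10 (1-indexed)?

25 rows total (5 × 5). Row 10: index ⌊(10-1)/5⌋ = 1 into host → DV6; (10-1) mod 5 = 4 into the melted columns → WARN.
So row 10 is (DV6, WARN, 209); count = 209.

209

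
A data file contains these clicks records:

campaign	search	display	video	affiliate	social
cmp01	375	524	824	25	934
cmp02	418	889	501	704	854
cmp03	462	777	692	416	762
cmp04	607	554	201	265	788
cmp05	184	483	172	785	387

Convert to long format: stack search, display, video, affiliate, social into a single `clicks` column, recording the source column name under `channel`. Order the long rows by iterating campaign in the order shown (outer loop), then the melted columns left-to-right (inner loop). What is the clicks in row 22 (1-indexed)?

483

25 rows total (5 × 5). Row 22: index ⌊(22-1)/5⌋ = 4 into campaign → cmp05; (22-1) mod 5 = 1 into the melted columns → display.
So row 22 is (cmp05, display, 483); clicks = 483.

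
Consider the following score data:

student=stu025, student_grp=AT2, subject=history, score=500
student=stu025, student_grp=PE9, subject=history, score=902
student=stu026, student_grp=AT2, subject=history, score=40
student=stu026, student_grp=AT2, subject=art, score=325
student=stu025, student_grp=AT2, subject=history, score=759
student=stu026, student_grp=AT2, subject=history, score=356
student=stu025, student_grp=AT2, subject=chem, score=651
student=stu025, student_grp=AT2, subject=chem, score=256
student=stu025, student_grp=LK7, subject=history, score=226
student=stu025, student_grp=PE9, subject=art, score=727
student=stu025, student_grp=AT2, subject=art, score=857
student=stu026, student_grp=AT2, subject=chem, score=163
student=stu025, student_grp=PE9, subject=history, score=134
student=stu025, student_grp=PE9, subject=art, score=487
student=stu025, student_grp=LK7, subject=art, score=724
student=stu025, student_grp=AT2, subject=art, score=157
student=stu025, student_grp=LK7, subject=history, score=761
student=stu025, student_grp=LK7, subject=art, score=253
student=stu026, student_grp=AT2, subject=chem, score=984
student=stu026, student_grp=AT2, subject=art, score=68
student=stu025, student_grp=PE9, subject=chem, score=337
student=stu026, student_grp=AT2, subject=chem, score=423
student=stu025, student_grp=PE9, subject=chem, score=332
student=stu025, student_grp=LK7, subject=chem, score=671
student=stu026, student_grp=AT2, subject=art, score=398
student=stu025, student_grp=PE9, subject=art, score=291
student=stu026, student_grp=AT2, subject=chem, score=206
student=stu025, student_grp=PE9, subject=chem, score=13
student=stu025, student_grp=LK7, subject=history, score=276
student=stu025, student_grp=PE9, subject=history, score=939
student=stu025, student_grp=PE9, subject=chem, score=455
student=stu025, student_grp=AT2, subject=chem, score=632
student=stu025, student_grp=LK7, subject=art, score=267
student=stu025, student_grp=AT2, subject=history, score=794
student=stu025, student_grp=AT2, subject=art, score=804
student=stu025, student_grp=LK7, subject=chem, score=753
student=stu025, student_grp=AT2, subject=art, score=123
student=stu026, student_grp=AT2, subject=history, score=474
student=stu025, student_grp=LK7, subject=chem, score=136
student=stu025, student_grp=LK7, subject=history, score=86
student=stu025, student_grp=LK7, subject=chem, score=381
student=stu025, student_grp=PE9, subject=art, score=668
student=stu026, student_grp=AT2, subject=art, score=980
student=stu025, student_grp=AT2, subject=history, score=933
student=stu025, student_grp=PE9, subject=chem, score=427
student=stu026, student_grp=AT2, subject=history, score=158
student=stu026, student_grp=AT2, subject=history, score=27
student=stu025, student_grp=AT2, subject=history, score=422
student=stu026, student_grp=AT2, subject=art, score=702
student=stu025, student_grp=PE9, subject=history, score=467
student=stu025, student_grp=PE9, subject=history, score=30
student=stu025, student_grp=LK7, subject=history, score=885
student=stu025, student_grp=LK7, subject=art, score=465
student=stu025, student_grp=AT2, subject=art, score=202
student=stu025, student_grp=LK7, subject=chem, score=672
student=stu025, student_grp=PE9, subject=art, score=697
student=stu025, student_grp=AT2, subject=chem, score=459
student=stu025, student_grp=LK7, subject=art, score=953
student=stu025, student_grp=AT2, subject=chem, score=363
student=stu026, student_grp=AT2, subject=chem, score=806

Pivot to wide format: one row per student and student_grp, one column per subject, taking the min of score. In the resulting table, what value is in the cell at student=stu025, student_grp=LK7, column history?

86

Rows with student=stu025, student_grp=LK7 and subject=history: score values are 226, 761, 276, 86, 885.
min(226, 761, 276, 86, 885) = 86.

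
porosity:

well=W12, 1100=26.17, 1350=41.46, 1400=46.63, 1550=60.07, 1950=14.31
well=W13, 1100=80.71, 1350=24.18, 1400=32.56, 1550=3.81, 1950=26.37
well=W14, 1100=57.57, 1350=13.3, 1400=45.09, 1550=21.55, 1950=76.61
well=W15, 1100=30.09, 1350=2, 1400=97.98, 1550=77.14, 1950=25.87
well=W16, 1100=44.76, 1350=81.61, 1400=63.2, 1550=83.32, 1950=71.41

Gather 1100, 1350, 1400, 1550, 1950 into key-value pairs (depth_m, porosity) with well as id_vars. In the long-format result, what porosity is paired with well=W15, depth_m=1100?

30.09

Unpivoting turns each (well, wide-column) pair into one long row.
The wide cell at row W15, column 1100 holds 30.09, so the long row (W15, 1100) has porosity=30.09.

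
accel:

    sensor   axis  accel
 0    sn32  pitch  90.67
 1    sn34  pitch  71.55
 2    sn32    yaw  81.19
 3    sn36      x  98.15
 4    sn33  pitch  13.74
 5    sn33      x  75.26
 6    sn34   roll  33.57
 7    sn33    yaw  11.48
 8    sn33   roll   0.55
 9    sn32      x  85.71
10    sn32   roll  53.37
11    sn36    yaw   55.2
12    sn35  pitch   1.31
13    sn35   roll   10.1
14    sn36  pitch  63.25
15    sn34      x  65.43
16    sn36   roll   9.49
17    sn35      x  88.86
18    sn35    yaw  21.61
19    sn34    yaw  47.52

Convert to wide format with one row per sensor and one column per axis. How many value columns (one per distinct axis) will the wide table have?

4

4 distinct axis values: pitch, roll, x, yaw.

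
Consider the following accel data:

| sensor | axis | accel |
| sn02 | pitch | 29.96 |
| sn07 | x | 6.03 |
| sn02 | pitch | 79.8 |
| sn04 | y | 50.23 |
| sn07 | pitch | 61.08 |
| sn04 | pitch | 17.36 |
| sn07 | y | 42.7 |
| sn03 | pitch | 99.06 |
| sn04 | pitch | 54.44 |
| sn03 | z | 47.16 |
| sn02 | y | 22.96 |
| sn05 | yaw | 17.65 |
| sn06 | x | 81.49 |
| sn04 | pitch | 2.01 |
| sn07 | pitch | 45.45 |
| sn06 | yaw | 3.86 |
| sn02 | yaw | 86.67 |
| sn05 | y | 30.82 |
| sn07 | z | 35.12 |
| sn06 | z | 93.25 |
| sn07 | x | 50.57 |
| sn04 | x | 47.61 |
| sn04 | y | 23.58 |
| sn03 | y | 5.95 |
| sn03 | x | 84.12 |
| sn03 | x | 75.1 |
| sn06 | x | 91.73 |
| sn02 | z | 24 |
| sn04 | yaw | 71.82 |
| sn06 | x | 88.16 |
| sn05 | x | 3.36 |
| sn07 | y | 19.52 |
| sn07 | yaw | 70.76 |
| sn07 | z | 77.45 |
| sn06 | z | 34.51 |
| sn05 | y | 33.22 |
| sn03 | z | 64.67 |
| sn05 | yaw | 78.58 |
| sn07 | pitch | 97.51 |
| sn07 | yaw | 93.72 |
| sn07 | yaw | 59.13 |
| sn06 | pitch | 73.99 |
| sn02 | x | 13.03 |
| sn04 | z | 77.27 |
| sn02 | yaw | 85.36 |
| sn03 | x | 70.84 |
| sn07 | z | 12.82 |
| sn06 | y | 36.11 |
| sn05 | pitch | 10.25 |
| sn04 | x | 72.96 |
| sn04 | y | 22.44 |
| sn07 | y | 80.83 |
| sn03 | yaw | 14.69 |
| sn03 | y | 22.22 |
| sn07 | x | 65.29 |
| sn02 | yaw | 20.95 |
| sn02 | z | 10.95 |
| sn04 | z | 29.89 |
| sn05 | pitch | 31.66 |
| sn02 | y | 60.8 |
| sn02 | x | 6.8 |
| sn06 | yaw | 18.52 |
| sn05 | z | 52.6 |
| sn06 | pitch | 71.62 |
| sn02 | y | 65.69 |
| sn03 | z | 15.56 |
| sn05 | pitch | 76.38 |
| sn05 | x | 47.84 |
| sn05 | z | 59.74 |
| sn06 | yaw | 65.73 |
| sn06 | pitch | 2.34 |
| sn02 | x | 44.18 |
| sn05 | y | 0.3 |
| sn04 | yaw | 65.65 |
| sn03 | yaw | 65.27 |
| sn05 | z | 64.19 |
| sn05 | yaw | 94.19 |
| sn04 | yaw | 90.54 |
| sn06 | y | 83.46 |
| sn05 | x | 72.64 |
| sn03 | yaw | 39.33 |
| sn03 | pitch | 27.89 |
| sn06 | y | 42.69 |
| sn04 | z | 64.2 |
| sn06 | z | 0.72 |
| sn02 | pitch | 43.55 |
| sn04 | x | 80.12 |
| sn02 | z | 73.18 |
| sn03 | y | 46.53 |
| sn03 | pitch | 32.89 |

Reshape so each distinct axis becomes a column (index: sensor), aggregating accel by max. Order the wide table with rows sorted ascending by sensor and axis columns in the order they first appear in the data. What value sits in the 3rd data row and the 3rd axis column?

50.23

With rows sorted ascending by sensor, row 3 is sensor=sn04. axis columns in first-appearance order: pitch, x, y, z, yaw; column 3 is y.
Long rows with sensor=sn04, axis=y: max(50.23, 23.58, 22.44) = 50.23.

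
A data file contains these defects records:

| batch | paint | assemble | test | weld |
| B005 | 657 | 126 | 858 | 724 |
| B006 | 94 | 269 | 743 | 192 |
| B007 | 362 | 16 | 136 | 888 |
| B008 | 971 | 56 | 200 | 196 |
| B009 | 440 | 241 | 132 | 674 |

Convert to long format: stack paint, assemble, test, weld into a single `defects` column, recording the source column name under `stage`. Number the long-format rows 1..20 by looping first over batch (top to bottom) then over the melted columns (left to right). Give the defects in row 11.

20 rows total (5 × 4). Row 11: index ⌊(11-1)/4⌋ = 2 into batch → B007; (11-1) mod 4 = 2 into the melted columns → test.
So row 11 is (B007, test, 136); defects = 136.

136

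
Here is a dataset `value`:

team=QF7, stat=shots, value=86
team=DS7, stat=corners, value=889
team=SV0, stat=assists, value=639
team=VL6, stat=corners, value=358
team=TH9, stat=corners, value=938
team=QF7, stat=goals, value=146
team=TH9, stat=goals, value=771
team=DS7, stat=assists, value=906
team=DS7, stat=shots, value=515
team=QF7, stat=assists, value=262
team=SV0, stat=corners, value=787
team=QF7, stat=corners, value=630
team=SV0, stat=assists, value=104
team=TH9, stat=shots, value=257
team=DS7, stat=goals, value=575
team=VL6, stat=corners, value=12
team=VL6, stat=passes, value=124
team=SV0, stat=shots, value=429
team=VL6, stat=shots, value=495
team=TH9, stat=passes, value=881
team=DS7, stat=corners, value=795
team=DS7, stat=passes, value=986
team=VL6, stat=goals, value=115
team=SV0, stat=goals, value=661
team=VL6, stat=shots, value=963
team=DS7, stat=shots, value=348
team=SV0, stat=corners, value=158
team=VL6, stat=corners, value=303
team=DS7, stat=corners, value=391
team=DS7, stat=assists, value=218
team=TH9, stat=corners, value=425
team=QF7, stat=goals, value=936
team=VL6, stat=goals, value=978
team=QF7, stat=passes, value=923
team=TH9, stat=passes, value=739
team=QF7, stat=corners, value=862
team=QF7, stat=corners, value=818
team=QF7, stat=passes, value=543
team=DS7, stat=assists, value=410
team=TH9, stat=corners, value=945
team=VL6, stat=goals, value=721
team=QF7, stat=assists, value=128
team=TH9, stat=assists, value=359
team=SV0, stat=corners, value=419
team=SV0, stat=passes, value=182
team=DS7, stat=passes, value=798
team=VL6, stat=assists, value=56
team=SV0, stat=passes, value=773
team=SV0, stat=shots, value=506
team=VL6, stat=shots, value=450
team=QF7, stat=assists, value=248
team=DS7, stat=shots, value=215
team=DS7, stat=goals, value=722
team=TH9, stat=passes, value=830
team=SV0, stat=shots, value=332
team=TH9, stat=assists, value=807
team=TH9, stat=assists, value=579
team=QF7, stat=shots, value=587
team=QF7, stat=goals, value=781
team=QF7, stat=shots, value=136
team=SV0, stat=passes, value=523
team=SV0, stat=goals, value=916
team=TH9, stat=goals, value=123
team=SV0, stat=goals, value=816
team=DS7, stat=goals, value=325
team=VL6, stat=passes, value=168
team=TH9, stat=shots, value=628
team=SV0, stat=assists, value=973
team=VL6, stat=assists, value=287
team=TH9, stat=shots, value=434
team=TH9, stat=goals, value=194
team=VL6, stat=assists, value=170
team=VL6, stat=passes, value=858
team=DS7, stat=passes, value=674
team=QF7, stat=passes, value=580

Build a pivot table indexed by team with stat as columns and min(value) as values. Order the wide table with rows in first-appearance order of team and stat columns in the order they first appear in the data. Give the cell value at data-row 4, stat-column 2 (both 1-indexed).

12

With rows in first-appearance order of team, row 4 is team=VL6. stat columns in first-appearance order: shots, corners, assists, goals, passes; column 2 is corners.
Long rows with team=VL6, stat=corners: min(358, 12, 303) = 12.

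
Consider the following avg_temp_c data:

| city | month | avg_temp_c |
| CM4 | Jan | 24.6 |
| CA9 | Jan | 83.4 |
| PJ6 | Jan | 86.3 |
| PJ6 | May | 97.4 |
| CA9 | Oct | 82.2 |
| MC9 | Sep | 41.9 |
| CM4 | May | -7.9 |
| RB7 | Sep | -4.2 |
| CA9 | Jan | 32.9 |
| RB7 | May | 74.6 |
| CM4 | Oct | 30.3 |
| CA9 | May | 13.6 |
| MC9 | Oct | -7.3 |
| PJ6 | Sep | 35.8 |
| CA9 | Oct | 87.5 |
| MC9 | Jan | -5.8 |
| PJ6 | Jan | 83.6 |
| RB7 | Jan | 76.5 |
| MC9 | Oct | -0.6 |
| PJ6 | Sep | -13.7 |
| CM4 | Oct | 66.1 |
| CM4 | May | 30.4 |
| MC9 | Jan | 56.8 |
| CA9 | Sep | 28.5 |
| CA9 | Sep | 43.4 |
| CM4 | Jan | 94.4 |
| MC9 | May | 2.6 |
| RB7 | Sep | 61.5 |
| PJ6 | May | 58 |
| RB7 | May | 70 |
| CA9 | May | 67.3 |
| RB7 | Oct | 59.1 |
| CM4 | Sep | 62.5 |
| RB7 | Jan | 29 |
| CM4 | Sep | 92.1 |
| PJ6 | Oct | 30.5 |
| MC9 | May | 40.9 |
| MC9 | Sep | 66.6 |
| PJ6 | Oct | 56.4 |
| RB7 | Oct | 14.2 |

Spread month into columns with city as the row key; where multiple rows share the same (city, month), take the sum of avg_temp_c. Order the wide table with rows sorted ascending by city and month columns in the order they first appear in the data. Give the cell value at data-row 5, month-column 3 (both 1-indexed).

With rows sorted ascending by city, row 5 is city=RB7. month columns in first-appearance order: Jan, May, Oct, Sep; column 3 is Oct.
Long rows with city=RB7, month=Oct: 59.1 + 14.2 = 73.3.

73.3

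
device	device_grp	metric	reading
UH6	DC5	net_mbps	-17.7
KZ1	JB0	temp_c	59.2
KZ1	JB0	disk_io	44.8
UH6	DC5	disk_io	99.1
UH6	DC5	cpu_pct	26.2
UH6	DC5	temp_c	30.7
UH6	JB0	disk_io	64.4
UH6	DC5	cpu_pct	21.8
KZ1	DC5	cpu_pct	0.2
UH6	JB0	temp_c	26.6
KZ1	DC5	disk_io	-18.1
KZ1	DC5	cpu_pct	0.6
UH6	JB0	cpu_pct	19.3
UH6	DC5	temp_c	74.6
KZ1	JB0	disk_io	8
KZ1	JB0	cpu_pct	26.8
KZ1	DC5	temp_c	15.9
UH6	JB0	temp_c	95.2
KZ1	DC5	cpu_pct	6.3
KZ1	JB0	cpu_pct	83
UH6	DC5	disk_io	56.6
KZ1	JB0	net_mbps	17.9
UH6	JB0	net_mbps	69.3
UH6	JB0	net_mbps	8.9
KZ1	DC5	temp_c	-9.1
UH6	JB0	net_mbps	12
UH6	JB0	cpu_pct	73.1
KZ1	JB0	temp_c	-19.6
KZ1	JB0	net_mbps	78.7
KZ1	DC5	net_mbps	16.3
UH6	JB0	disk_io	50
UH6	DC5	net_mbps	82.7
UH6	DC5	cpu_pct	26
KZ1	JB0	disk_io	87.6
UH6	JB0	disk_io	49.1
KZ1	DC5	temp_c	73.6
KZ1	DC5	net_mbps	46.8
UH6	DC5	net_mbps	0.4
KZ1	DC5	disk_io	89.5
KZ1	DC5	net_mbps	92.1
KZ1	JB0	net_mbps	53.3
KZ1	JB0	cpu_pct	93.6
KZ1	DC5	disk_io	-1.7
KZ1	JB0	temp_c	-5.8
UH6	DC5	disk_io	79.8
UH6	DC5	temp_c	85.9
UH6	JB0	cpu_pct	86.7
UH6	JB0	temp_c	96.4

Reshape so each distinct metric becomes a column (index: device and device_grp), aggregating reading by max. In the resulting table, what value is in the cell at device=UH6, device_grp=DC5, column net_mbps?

82.7

Rows with device=UH6, device_grp=DC5 and metric=net_mbps: reading values are -17.7, 82.7, 0.4.
max(-17.7, 82.7, 0.4) = 82.7.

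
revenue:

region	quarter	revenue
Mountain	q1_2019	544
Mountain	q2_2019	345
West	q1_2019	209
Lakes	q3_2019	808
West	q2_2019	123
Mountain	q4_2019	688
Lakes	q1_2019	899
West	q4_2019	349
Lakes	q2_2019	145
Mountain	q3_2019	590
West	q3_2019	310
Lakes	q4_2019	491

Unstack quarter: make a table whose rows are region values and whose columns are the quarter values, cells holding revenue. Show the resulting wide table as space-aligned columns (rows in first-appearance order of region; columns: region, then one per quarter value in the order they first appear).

region    q1_2019  q2_2019  q3_2019  q4_2019
Mountain  544      345      590      688    
West      209      123      310      349    
Lakes     899      145      808      491    

Columns: region plus the 4 distinct quarter values (q1_2019, q2_2019, q3_2019, q4_2019).
For example, row Mountain column q1_2019 takes revenue=544 from the long row (Mountain, q1_2019).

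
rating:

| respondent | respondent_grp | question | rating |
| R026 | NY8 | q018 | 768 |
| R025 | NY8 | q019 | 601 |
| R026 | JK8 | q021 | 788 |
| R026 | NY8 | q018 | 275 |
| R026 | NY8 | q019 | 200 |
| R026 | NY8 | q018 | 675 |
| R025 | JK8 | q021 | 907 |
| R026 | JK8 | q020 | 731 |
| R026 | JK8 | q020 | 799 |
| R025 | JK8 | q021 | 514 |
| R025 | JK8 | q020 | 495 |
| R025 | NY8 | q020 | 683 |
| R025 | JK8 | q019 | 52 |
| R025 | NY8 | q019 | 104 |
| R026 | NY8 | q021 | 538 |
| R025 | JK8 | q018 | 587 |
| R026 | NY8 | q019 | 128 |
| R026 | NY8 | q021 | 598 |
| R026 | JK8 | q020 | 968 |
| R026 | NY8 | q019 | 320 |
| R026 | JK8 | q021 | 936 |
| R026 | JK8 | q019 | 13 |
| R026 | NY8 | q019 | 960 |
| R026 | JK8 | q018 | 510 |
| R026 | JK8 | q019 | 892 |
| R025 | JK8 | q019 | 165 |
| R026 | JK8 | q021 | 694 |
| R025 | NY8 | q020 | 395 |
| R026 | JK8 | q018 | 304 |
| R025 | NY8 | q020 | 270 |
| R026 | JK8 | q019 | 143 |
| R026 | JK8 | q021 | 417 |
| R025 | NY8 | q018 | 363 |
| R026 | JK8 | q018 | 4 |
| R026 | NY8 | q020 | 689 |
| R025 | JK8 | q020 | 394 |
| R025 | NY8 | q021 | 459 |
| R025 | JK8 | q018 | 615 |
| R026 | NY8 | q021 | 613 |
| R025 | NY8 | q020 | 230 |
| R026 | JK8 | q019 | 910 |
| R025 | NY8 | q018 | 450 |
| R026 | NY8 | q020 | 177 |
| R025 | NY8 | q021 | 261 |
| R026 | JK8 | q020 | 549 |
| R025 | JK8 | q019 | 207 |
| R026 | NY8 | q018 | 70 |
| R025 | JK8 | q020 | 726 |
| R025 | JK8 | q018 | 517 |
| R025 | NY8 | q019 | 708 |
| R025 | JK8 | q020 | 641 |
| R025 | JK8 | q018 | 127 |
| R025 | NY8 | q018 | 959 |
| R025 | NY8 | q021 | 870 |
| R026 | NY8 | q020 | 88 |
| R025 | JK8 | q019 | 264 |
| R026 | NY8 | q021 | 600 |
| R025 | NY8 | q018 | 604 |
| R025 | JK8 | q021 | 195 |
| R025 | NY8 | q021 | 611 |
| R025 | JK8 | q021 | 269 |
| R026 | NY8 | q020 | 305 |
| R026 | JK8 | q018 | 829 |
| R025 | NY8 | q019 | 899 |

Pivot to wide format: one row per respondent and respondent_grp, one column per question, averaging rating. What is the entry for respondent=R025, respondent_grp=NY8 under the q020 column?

394.50

Rows with respondent=R025, respondent_grp=NY8 and question=q020: rating values are 683, 395, 270, 230.
(683 + 395 + 270 + 230) / 4 = 394.50.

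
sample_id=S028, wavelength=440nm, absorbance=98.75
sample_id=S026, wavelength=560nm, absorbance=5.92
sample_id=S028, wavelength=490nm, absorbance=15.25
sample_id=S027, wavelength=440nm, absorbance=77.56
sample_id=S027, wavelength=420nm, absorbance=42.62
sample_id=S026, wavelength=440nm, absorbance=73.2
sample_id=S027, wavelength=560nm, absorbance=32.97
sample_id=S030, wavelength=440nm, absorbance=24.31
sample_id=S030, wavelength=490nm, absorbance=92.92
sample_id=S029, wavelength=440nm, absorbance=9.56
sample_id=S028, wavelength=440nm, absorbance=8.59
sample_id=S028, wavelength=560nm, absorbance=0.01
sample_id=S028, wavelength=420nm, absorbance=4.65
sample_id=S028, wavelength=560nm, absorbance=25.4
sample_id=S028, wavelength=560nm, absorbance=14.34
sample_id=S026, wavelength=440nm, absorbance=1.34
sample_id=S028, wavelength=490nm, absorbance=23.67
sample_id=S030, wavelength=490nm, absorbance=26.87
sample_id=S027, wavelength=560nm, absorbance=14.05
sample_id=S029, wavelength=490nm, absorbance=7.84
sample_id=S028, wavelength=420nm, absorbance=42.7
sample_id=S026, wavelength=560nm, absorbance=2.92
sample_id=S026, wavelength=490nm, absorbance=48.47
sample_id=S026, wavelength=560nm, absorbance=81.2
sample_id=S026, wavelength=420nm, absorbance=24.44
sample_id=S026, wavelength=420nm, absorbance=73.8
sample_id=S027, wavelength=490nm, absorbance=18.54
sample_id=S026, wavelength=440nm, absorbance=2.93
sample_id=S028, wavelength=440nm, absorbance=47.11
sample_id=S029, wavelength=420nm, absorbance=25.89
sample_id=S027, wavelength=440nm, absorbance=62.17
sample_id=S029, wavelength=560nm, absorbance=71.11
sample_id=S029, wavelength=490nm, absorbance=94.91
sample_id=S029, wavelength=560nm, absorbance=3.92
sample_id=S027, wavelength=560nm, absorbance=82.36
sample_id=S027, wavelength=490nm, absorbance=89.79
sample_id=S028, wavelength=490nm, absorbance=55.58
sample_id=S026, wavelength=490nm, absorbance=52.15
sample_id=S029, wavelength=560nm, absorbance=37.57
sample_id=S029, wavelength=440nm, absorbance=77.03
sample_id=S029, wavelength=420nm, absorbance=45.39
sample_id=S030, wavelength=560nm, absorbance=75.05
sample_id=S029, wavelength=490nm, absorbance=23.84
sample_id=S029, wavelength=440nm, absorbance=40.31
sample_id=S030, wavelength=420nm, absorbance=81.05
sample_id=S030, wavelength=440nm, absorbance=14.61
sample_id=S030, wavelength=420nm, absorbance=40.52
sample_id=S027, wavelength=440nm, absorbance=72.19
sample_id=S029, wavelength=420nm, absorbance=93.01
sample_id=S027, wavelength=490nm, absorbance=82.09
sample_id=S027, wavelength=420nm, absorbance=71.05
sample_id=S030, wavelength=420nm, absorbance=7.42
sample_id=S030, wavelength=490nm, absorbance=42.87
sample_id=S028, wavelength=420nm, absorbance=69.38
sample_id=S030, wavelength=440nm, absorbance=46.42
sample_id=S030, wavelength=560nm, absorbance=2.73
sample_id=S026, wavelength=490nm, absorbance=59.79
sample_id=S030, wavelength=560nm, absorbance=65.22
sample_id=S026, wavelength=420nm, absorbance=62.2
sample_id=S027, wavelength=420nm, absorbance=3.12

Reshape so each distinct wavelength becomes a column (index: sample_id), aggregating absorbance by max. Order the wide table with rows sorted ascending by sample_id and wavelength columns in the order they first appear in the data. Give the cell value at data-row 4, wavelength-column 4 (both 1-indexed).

93.01

With rows sorted ascending by sample_id, row 4 is sample_id=S029. wavelength columns in first-appearance order: 440nm, 560nm, 490nm, 420nm; column 4 is 420nm.
Long rows with sample_id=S029, wavelength=420nm: max(25.89, 45.39, 93.01) = 93.01.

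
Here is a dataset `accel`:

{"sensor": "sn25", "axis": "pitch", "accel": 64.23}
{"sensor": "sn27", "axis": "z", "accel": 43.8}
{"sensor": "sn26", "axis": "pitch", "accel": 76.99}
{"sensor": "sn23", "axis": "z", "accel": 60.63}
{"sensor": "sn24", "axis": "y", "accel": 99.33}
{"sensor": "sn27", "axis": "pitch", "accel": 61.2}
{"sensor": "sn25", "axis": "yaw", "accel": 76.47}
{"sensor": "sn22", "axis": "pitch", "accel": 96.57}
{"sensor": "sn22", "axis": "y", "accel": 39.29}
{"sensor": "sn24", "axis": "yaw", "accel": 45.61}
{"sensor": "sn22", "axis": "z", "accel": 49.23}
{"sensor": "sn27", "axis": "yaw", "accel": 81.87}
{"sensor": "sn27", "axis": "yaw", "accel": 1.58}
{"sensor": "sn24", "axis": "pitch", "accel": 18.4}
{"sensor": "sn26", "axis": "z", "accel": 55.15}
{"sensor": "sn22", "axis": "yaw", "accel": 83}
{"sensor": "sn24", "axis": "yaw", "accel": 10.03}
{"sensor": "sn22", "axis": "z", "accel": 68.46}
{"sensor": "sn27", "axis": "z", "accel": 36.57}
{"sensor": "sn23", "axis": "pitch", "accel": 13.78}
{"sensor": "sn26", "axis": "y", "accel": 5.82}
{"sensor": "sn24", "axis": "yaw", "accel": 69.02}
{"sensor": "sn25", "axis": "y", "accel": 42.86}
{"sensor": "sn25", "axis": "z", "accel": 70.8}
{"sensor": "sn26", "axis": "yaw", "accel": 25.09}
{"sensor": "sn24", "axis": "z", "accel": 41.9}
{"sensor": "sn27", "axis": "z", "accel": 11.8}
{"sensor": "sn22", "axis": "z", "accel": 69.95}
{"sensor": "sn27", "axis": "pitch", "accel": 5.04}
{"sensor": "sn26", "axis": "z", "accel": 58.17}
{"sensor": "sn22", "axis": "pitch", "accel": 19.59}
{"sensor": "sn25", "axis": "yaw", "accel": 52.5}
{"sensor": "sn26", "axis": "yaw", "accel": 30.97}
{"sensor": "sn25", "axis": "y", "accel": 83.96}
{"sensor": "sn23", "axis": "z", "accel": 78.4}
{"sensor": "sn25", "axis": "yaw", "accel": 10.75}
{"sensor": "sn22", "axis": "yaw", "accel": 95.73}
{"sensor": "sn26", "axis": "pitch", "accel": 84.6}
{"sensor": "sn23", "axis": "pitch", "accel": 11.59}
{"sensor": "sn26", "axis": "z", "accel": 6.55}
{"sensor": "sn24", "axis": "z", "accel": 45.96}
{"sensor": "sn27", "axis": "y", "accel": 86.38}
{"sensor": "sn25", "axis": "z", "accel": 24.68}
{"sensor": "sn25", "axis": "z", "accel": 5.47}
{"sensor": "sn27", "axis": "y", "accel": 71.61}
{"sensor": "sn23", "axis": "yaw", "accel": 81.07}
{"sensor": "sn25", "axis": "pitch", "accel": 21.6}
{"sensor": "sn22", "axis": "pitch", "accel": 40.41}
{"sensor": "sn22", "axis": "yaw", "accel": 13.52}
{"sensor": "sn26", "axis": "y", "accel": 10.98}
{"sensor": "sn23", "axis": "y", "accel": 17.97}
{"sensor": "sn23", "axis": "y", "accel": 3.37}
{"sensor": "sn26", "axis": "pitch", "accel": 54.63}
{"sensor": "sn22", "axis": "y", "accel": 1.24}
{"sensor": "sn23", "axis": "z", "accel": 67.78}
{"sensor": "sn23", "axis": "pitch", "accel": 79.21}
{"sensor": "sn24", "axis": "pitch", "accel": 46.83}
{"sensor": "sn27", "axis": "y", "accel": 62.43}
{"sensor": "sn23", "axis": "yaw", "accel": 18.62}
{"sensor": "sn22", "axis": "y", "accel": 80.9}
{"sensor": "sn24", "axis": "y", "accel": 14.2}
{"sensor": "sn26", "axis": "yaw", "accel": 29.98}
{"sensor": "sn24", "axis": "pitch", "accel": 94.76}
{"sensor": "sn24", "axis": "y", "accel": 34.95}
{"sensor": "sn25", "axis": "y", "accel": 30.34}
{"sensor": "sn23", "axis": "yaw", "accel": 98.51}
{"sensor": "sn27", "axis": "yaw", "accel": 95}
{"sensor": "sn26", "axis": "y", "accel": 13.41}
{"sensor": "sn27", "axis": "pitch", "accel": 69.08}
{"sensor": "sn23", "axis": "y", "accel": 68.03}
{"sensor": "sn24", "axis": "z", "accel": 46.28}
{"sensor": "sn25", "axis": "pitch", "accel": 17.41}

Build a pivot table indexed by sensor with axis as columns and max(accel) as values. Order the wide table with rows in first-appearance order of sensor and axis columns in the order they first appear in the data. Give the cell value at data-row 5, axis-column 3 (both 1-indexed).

With rows in first-appearance order of sensor, row 5 is sensor=sn24. axis columns in first-appearance order: pitch, z, y, yaw; column 3 is y.
Long rows with sensor=sn24, axis=y: max(99.33, 14.2, 34.95) = 99.33.

99.33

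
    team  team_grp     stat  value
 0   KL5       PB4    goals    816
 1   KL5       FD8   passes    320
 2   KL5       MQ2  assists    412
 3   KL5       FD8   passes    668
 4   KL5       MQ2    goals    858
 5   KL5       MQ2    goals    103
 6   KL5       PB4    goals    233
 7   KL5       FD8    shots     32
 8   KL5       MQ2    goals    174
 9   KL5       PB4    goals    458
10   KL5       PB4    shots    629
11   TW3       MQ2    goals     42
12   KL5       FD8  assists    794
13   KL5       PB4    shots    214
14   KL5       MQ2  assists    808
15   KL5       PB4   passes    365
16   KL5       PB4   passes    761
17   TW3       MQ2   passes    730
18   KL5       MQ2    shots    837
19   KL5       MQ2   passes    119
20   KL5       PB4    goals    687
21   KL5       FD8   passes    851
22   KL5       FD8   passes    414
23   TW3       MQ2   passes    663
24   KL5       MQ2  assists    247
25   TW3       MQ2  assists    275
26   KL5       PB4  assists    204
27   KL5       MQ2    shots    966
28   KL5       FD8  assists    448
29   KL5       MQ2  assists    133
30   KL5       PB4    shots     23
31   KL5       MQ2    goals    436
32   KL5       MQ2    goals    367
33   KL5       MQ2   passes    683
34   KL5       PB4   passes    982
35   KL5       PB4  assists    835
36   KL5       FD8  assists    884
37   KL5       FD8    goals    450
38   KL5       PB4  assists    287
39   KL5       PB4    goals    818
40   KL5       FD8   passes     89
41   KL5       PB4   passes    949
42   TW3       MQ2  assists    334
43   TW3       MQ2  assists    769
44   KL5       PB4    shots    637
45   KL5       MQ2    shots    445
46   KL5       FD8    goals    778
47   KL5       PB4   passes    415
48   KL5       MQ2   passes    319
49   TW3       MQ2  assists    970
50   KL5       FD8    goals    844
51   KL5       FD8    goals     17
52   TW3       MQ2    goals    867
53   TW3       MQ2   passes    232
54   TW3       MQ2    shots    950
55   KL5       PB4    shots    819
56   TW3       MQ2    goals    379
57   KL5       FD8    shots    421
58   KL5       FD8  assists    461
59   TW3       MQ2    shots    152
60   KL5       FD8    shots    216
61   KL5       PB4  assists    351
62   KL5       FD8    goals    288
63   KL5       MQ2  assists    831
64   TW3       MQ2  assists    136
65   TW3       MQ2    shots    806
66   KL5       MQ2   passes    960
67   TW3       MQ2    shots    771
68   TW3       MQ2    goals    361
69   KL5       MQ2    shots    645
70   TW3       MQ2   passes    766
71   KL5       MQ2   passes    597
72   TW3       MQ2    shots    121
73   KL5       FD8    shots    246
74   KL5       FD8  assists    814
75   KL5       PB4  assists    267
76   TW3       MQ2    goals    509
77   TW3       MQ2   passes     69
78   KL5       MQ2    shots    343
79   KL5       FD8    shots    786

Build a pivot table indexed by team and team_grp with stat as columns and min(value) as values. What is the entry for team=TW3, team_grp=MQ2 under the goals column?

Rows with team=TW3, team_grp=MQ2 and stat=goals: value values are 42, 867, 379, 361, 509.
min(42, 867, 379, 361, 509) = 42.

42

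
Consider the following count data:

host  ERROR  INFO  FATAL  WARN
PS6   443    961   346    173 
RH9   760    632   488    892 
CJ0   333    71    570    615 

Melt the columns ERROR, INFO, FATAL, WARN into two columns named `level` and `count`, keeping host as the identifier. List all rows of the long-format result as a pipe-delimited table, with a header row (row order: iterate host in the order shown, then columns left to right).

| host | level | count |
| PS6 | ERROR | 443 |
| PS6 | INFO | 961 |
| PS6 | FATAL | 346 |
| PS6 | WARN | 173 |
| RH9 | ERROR | 760 |
| RH9 | INFO | 632 |
| RH9 | FATAL | 488 |
| RH9 | WARN | 892 |
| CJ0 | ERROR | 333 |
| CJ0 | INFO | 71 |
| CJ0 | FATAL | 570 |
| CJ0 | WARN | 615 |

Each (host, column) pair becomes one row: 3 × 4 = 12 rows.
For example, (PS6, ERROR) → count=443.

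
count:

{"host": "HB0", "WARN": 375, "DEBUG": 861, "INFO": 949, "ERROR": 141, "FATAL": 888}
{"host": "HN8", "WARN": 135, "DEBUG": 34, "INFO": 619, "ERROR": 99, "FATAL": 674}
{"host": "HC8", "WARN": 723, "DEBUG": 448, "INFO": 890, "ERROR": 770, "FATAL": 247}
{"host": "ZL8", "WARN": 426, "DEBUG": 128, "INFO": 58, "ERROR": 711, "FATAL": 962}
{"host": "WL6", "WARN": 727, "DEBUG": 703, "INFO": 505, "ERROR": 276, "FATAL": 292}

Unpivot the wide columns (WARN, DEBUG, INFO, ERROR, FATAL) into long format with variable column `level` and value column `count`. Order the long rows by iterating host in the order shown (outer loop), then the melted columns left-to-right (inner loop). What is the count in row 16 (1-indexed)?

426

25 rows total (5 × 5). Row 16: index ⌊(16-1)/5⌋ = 3 into host → ZL8; (16-1) mod 5 = 0 into the melted columns → WARN.
So row 16 is (ZL8, WARN, 426); count = 426.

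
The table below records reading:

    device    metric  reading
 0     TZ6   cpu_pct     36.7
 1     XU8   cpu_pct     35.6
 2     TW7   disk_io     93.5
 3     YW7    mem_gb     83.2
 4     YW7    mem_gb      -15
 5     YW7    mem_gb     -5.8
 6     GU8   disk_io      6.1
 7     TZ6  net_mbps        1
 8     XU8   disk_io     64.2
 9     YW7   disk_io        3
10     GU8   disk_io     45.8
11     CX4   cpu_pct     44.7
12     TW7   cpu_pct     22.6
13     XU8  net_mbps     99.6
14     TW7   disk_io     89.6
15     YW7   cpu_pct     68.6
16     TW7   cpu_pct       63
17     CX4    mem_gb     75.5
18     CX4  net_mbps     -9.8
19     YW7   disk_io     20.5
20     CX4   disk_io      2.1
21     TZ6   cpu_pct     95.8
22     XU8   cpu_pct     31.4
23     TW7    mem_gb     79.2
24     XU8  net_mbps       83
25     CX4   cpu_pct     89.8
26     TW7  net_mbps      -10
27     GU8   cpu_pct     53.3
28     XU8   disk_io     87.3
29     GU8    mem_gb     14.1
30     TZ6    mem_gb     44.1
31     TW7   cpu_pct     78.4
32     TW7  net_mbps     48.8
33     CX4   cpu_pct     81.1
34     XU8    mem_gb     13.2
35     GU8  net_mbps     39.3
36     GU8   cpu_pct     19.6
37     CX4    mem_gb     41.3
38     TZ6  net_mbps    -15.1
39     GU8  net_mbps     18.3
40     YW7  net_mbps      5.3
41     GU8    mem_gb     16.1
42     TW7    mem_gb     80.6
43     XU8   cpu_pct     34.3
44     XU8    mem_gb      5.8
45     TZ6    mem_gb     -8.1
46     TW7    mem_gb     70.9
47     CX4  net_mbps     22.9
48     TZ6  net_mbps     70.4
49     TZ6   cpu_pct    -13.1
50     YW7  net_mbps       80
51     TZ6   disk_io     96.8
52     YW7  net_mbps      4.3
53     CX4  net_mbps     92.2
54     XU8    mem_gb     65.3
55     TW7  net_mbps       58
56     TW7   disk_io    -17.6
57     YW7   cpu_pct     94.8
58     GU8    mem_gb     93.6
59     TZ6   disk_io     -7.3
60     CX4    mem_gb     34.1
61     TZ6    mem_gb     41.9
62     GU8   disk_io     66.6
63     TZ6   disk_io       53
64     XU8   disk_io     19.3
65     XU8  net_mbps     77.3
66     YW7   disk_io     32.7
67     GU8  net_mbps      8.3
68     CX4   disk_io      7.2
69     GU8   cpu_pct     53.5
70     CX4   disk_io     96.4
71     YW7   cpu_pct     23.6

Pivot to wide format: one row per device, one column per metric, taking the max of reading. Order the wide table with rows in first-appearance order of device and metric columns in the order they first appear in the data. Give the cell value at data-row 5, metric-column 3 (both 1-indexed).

93.6

With rows in first-appearance order of device, row 5 is device=GU8. metric columns in first-appearance order: cpu_pct, disk_io, mem_gb, net_mbps; column 3 is mem_gb.
Long rows with device=GU8, metric=mem_gb: max(14.1, 16.1, 93.6) = 93.6.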